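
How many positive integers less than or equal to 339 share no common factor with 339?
224

339 = 3 × 113
φ(n) = n × ∏(1 - 1/p) for each prime p dividing n
φ(339) = 339 × (1 - 1/3) × (1 - 1/113) = 224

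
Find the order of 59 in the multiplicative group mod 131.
65

131 is prime, so ord(59) divides φ(131) = 130.
Divisors of 130: 1, 2, 5, 10, 13, 26, 65, 130.
Repeated squaring: 59^1 ≡ 59, 59^2 ≡ 75, 59^4 ≡ 123, 59^8 ≡ 64, 59^16 ≡ 35, 59^32 ≡ 46, 59^64 ≡ 20, 59^128 ≡ 7 (mod 131).
Test 59^d mod 131 for each divisor d in increasing order:
59^1 ≡ 59
59^2 ≡ 75
59^5 = 59^4·59^1 ≡ 52
59^10 = 59^8·59^2 ≡ 84
59^13 = 59^8·59^4·59^1 ≡ 53
59^26 = 59^16·59^8·59^2 ≡ 58
59^65 = 59^64·59^1 ≡ 1  ← first divisor giving 1
The order is 65.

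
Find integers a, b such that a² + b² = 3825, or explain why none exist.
15² + 60² (a=15, b=60)

Factorization: 3825 = 3^2 × 5^2 × 17
By Fermat: n is sum of two squares iff every prime p ≡ 3 (mod 4) appears to even power.
All primes ≡ 3 (mod 4) appear to even power.
Search a = 0, 1, 2, … for 3825 - a² a perfect square: first hit at a = 15: 3825 - 225 = 3600 = 60².
3825 = 15² + 60² = 225 + 3600 ✓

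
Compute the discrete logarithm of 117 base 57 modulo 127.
96

Baby-step giant-step with step n = ⌈√127⌉ = 12.
Baby steps 57^j mod 127 (j:value) for j=0..11: 0:1, 1:57, 2:74, 3:27, 4:15, 5:93, 6:94, 7:24, 8:98, 9:125, 10:13, 11:106.
Giant-step multiplier: 57^(-12) ≡ 57^(126-12) = 57^114 ≡ 87 (mod 127).
Giant steps γ_i = 117·87^i mod 127: γ_0=117, γ_1=19, γ_2=2, γ_3=47, γ_4=25, γ_5=16, γ_6=122, γ_7=73, γ_8=1 (in table at j=0).
x = i·n + j = 8·12 + 0 = 96.
Check: 57^96 ≡ 117 (mod 127).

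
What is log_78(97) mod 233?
29

Baby-step giant-step with step n = ⌈√233⌉ = 16.
Baby steps 78^j mod 233 (j:value) for j=0..15: 0:1, 1:78, 2:26, 3:164, 4:210, 5:70, 6:101, 7:189, 8:63, 9:21, 10:7, 11:80, 12:182, 13:216, 14:72, 15:24.
Giant-step multiplier: 78^(-16) ≡ 78^(232-16) = 78^216 ≡ 204 (mod 233).
Giant steps γ_i = 97·204^i mod 233: γ_0=97, γ_1=216 (in table at j=13).
x = i·n + j = 1·16 + 13 = 29.
Check: 78^29 ≡ 97 (mod 233).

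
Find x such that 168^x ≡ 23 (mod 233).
144

Baby-step giant-step with step n = ⌈√233⌉ = 16.
Baby steps 168^j mod 233 (j:value) for j=0..15: 0:1, 1:168, 2:31, 3:82, 4:29, 5:212, 6:200, 7:48, 8:142, 9:90, 10:208, 11:227, 12:157, 13:47, 14:207, 15:59.
Giant-step multiplier: 168^(-16) ≡ 168^(232-16) = 168^216 ≡ 135 (mod 233).
Giant steps γ_i = 23·135^i mod 233: γ_0=23, γ_1=76, γ_2=8, γ_3=148, γ_4=175, γ_5=92, γ_6=71, γ_7=32, γ_8=126, γ_9=1 (in table at j=0).
x = i·n + j = 9·16 + 0 = 144.
Check: 168^144 ≡ 23 (mod 233).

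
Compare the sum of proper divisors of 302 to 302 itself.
deficient

Proper divisors of 302: sum = 1 + 2 + 151 = 154
Since 154 < 302, 302 is deficient.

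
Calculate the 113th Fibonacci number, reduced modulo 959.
736

Matrix identity: Q^n = [[F_(n+1), F_n], [F_n, F_(n-1)]] with Q = [[1,1],[1,0]].
n = 113 = 1110001₂. Square-and-multiply, entries mod 959:
Q^1 = [[1,1],[1,0]]
Q^3 = (Q^1)²·Q = [[3,2],[2,1]]
Q^7 = (Q^3)²·Q = [[21,13],[13,8]]
Q^14 = (Q^7)² = [[610,377],[377,233]]
Q^28 = (Q^14)² = [[205,382],[382,782]]
Q^56 = (Q^28)² = [[944,147],[147,797]]
Q^113 = (Q^56)²·Q = [[610,736],[736,833]]
F_113 mod 959 = Q^113[0][1] = 736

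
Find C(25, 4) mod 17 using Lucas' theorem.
2

Using Lucas' theorem:
Write n=25 and k=4 in base 17:
n in base 17: [1, 8]
k in base 17: [0, 4]
C(25,4) mod 17 = ∏ C(n_i, k_i) mod 17
Digit binomials (mod 17): C(1,0) = 1; C(8,4) = 70 ≡ 2
Product: 1 × 2 = 2 ≡ 2 (mod 17)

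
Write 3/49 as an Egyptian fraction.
1/17 + 1/417 + 1/347361

Greedy algorithm:
3/49: ceiling(49/3) = 17, use 1/17
2/833: ceiling(833/2) = 417, use 1/417
1/347361: ceiling(347361/1) = 347361, use 1/347361
Result: 3/49 = 1/17 + 1/417 + 1/347361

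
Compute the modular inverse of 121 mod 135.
106

gcd(121, 135) = 1, so the inverse exists.
Extended Euclidean algorithm on (135, 121):
135 = 1 × 121 + 14  ⟹  14 = (1)·135 + (-1)·121
121 = 8 × 14 + 9  ⟹  9 = (-8)·135 + (9)·121
14 = 1 × 9 + 5  ⟹  5 = (9)·135 + (-10)·121
9 = 1 × 5 + 4  ⟹  4 = (-17)·135 + (19)·121
5 = 1 × 4 + 1  ⟹  1 = (26)·135 + (-29)·121
So (-29)·121 ≡ 1 (mod 135), i.e. 121^(-1) ≡ -29 ≡ 106 (mod 135).
Check: 121 × 106 = 12826 ≡ 1 (mod 135)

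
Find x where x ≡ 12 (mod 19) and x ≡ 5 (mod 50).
905

Using Chinese Remainder Theorem:
M = 19 × 50 = 950
M1 = 50, M2 = 19
y1 = 50^(-1) mod 19 = 8
y2 = 19^(-1) mod 50 = 29
x = (12×50×8 + 5×19×29) mod 950 = 905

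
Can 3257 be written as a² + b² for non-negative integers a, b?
11² + 56² (a=11, b=56)

Factorization: 3257 = 3257
By Fermat: n is sum of two squares iff every prime p ≡ 3 (mod 4) appears to even power.
All primes ≡ 3 (mod 4) appear to even power.
Search a = 0, 1, 2, … for 3257 - a² a perfect square: first hit at a = 11: 3257 - 121 = 3136 = 56².
3257 = 11² + 56² = 121 + 3136 ✓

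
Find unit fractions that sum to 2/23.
1/12 + 1/276

Greedy algorithm:
2/23: ceiling(23/2) = 12, use 1/12
1/276: ceiling(276/1) = 276, use 1/276
Result: 2/23 = 1/12 + 1/276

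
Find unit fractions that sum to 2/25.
1/13 + 1/325

Greedy algorithm:
2/25: ceiling(25/2) = 13, use 1/13
1/325: ceiling(325/1) = 325, use 1/325
Result: 2/25 = 1/13 + 1/325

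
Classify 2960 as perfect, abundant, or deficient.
abundant

Proper divisors of 2960: sum = 1 + 2 + 4 + 5 + 8 + 10 + 16 + 20 + ... + 370 + 592 + 740 + 1480 (19 divisors) = 4108
Since 4108 > 2960, 2960 is abundant.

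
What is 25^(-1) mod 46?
35

gcd(25, 46) = 1, so the inverse exists.
Extended Euclidean algorithm on (46, 25):
46 = 1 × 25 + 21  ⟹  21 = (1)·46 + (-1)·25
25 = 1 × 21 + 4  ⟹  4 = (-1)·46 + (2)·25
21 = 5 × 4 + 1  ⟹  1 = (6)·46 + (-11)·25
So (-11)·25 ≡ 1 (mod 46), i.e. 25^(-1) ≡ -11 ≡ 35 (mod 46).
Check: 25 × 35 = 875 ≡ 1 (mod 46)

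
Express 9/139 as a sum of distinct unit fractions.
1/16 + 1/445 + 1/989680

Greedy algorithm:
9/139: ceiling(139/9) = 16, use 1/16
5/2224: ceiling(2224/5) = 445, use 1/445
1/989680: ceiling(989680/1) = 989680, use 1/989680
Result: 9/139 = 1/16 + 1/445 + 1/989680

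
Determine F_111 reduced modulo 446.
308

Matrix identity: Q^n = [[F_(n+1), F_n], [F_n, F_(n-1)]] with Q = [[1,1],[1,0]].
n = 111 = 1101111₂. Square-and-multiply, entries mod 446:
Q^1 = [[1,1],[1,0]]
Q^3 = (Q^1)²·Q = [[3,2],[2,1]]
Q^6 = (Q^3)² = [[13,8],[8,5]]
Q^13 = (Q^6)²·Q = [[377,233],[233,144]]
Q^27 = (Q^13)²·Q = [[259,178],[178,81]]
Q^55 = (Q^27)²·Q = [[63,199],[199,310]]
Q^111 = (Q^55)²·Q = [[53,308],[308,191]]
F_111 mod 446 = Q^111[0][1] = 308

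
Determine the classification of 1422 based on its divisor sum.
abundant

Proper divisors of 1422: sum = 1 + 2 + 3 + 6 + 9 + 18 + 79 + 158 + 237 + 474 + 711 = 1698
Since 1698 > 1422, 1422 is abundant.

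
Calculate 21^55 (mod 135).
81

Repeated squaring. Binary of 55 = 110111.
21^1 ≡ 21 (mod 135); 21^2 ≡ 36 (mod 135); 21^4 ≡ 81 (mod 135); 21^8 ≡ 81 (mod 135); 21^16 ≡ 81 (mod 135); 21^32 ≡ 81 (mod 135)
21^55 = 21^1 × 21^2 × 21^4 × 21^16 × 21^32 ≡ 81 (mod 135)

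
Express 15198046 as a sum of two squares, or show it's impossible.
Not possible

Factorization: 15198046 = 2 × 37 × 59^3
By Fermat: n is sum of two squares iff every prime p ≡ 3 (mod 4) appears to even power.
Prime(s) ≡ 3 (mod 4) with odd exponent: [(59, 3)]
Therefore 15198046 cannot be expressed as a² + b².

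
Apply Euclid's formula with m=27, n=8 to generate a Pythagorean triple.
(665, 432, 793)

Euclid's formula: a = m² - n², b = 2mn, c = m² + n²
m = 27, n = 8
a = 27² - 8² = 729 - 64 = 665
b = 2 × 27 × 8 = 432
c = 27² + 8² = 729 + 64 = 793
Verification: 665² + 432² = 442225 + 186624 = 628849 = 793² ✓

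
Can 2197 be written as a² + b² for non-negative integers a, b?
9² + 46² (a=9, b=46)

Factorization: 2197 = 13^3
By Fermat: n is sum of two squares iff every prime p ≡ 3 (mod 4) appears to even power.
All primes ≡ 3 (mod 4) appear to even power.
Search a = 0, 1, 2, … for 2197 - a² a perfect square: first hit at a = 9: 2197 - 81 = 2116 = 46².
2197 = 9² + 46² = 81 + 2116 ✓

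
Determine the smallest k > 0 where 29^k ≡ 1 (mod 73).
72

73 is prime, so ord(29) divides φ(73) = 72.
Divisors of 72: 1, 2, 3, 4, 6, 8, 9, 12, 18, 24, 36, 72.
Repeated squaring: 29^1 ≡ 29, 29^2 ≡ 38, 29^4 ≡ 57, 29^8 ≡ 37, 29^16 ≡ 55, 29^32 ≡ 32, 29^64 ≡ 2 (mod 73).
Test 29^d mod 73 for each divisor d in increasing order:
29^1 ≡ 29
29^2 ≡ 38
29^3 = 29^2·29^1 ≡ 7
29^4 ≡ 57
29^6 = 29^4·29^2 ≡ 49
29^8 ≡ 37
29^9 = 29^8·29^1 ≡ 51
29^12 = 29^8·29^4 ≡ 65
29^18 = 29^16·29^2 ≡ 46
29^24 = 29^16·29^8 ≡ 64
29^36 = 29^32·29^4 ≡ 72
29^72 = 29^64·29^8 ≡ 1  ← first divisor giving 1
The order is 72.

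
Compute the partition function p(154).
60356673280

p(n) counts ways to write n as a sum of positive integers (order ignored).
Euler's pentagonal recurrence: p(k) = p(k-1) + p(k-2) - p(k-5) - p(k-7) + p(k-12) + p(k-15) - ... (offsets j(3j∓1)/2, signs ++--, p(0)=1, p(<0)=0).
DP table for k = 0..153: p(0)=1, p(1)=1, p(2)=2, p(3)=3, p(4)=5, p(5)=7, p(6)=11, p(7)=15, p(8)=22, p(9)=30, p(10)=42, p(11)=56, p(12)=77, p(13)=101, p(14)=135, p(15)=176, p(16)=231, p(17)=297, p(18)=385, p(19)=490, p(20)=627, p(21)=792, p(22)=1002, p(23)=1255, p(24)=1575, p(25)=1958, p(26)=2436, p(27)=3010, p(28)=3718, p(29)=4565, p(30)=5604, p(31)=6842, p(32)=8349, p(33)=10143, p(34)=12310, p(35)=14883, p(36)=17977, p(37)=21637, p(38)=26015, p(39)=31185, p(40)=37338, p(41)=44583, p(42)=53174, p(43)=63261, p(44)=75175, p(45)=89134, p(46)=105558, p(47)=124754, p(48)=147273, p(49)=173525, p(50)=204226, p(51)=239943, p(52)=281589, p(53)=329931, p(54)=386155, p(55)=451276, p(56)=526823, p(57)=614154, p(58)=715220, p(59)=831820, p(60)=966467, p(61)=1121505, p(62)=1300156, p(63)=1505499, p(64)=1741630, p(65)=2012558, p(66)=2323520, p(67)=2679689, p(68)=3087735, p(69)=3554345, p(70)=4087968, p(71)=4697205, p(72)=5392783, p(73)=6185689, p(74)=7089500, p(75)=8118264, p(76)=9289091, p(77)=10619863, p(78)=12132164, p(79)=13848650, p(80)=15796476, p(81)=18004327, p(82)=20506255, p(83)=23338469, p(84)=26543660, p(85)=30167357, p(86)=34262962, p(87)=38887673, p(88)=44108109, p(89)=49995925, p(90)=56634173, p(91)=64112359, p(92)=72533807, p(93)=82010177, p(94)=92669720, p(95)=104651419, p(96)=118114304, p(97)=133230930, p(98)=150198136, p(99)=169229875, p(100)=190569292, p(101)=214481126, p(102)=241265379, p(103)=271248950, p(104)=304801365, p(105)=342325709, p(106)=384276336, p(107)=431149389, p(108)=483502844, p(109)=541946240, p(110)=607163746, p(111)=679903203, p(112)=761002156, p(113)=851376628, p(114)=952050665, p(115)=1064144451, p(116)=1188908248, p(117)=1327710076, p(118)=1482074143, p(119)=1653668665, p(120)=1844349560, p(121)=2056148051, p(122)=2291320912, p(123)=2552338241, p(124)=2841940500, p(125)=3163127352, p(126)=3519222692, p(127)=3913864295, p(128)=4351078600, p(129)=4835271870, p(130)=5371315400, p(131)=5964539504, p(132)=6620830889, p(133)=7346629512, p(134)=8149040695, p(135)=9035836076, p(136)=10015581680, p(137)=11097645016, p(138)=12292341831, p(139)=13610949895, p(140)=15065878135, p(141)=16670689208, p(142)=18440293320, p(143)=20390982757, p(144)=22540654445, p(145)=24908858009, p(146)=27517052599, p(147)=30388671978, p(148)=33549419497, p(149)=37027355200, p(150)=40853235313, p(151)=45060624582, p(152)=49686288421, p(153)=54770336324.
Final step: p(154) = p(153) + p(152) - p(149) - p(147) + p(142) + p(139) - p(132) - p(128) + p(119) + p(114) - p(103) - p(97) + p(84) + p(77) - p(62) - p(54) + p(37) + p(28) - p(9)
= 54770336324 + 49686288421 - 37027355200 - 30388671978 + 18440293320 + 13610949895 - 6620830889 - 4351078600 + 1653668665 + 952050665 - 271248950 - 133230930 + 26543660 + 10619863 - 1300156 - 386155 + 21637 + 3718 - 30
= 60356673280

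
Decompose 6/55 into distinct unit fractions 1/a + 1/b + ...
1/10 + 1/110

Greedy algorithm:
6/55: ceiling(55/6) = 10, use 1/10
1/110: ceiling(110/1) = 110, use 1/110
Result: 6/55 = 1/10 + 1/110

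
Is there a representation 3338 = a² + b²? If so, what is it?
23² + 53² (a=23, b=53)

Factorization: 3338 = 2 × 1669
By Fermat: n is sum of two squares iff every prime p ≡ 3 (mod 4) appears to even power.
All primes ≡ 3 (mod 4) appear to even power.
Search a = 0, 1, 2, … for 3338 - a² a perfect square: first hit at a = 23: 3338 - 529 = 2809 = 53².
3338 = 23² + 53² = 529 + 2809 ✓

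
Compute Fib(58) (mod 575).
354

Matrix identity: Q^n = [[F_(n+1), F_n], [F_n, F_(n-1)]] with Q = [[1,1],[1,0]].
n = 58 = 111010₂. Square-and-multiply, entries mod 575:
Q^1 = [[1,1],[1,0]]
Q^3 = (Q^1)²·Q = [[3,2],[2,1]]
Q^7 = (Q^3)²·Q = [[21,13],[13,8]]
Q^14 = (Q^7)² = [[35,377],[377,233]]
Q^29 = (Q^14)²·Q = [[15,179],[179,411]]
Q^58 = (Q^29)² = [[66,354],[354,287]]
F_58 mod 575 = Q^58[0][1] = 354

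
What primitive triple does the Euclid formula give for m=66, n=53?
(1547, 6996, 7165)

Euclid's formula: a = m² - n², b = 2mn, c = m² + n²
m = 66, n = 53
a = 66² - 53² = 4356 - 2809 = 1547
b = 2 × 66 × 53 = 6996
c = 66² + 53² = 4356 + 2809 = 7165
Verification: 1547² + 6996² = 2393209 + 48944016 = 51337225 = 7165² ✓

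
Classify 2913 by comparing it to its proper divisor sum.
deficient

Proper divisors of 2913: sum = 1 + 3 + 971 = 975
Since 975 < 2913, 2913 is deficient.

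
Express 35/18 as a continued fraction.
[1; 1, 17]

Euclidean algorithm steps:
35 = 1 × 18 + 17
18 = 1 × 17 + 1
17 = 17 × 1 + 0
Continued fraction: [1; 1, 17]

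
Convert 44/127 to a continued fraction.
[0; 2, 1, 7, 1, 4]

Euclidean algorithm steps:
44 = 0 × 127 + 44
127 = 2 × 44 + 39
44 = 1 × 39 + 5
39 = 7 × 5 + 4
5 = 1 × 4 + 1
4 = 4 × 1 + 0
Continued fraction: [0; 2, 1, 7, 1, 4]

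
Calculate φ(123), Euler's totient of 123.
80

123 = 3 × 41
φ(n) = n × ∏(1 - 1/p) for each prime p dividing n
φ(123) = 123 × (1 - 1/3) × (1 - 1/41) = 80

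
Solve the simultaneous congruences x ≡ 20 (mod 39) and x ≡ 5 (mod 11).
137

Using Chinese Remainder Theorem:
M = 39 × 11 = 429
M1 = 11, M2 = 39
y1 = 11^(-1) mod 39 = 32
y2 = 39^(-1) mod 11 = 2
x = (20×11×32 + 5×39×2) mod 429 = 137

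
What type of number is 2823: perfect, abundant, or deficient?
deficient

Proper divisors of 2823: sum = 1 + 3 + 941 = 945
Since 945 < 2823, 2823 is deficient.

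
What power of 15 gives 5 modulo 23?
13

Baby-step giant-step with step n = ⌈√23⌉ = 5.
Baby steps 15^j mod 23 (j:value) for j=0..4: 0:1, 1:15, 2:18, 3:17, 4:2.
Giant-step multiplier: 15^(-5) ≡ 15^(22-5) = 15^17 ≡ 10 (mod 23).
Giant steps γ_i = 5·10^i mod 23: γ_0=5, γ_1=4, γ_2=17 (in table at j=3).
x = i·n + j = 2·5 + 3 = 13.
Check: 15^13 ≡ 5 (mod 23).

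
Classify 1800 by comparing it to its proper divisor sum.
abundant

Proper divisors of 1800: sum = 1 + 2 + 3 + 4 + 5 + 6 + 8 + 9 + ... + 360 + 450 + 600 + 900 (35 divisors) = 4245
Since 4245 > 1800, 1800 is abundant.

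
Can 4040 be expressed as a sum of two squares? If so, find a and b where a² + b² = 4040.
14² + 62² (a=14, b=62)

Factorization: 4040 = 2^3 × 5 × 101
By Fermat: n is sum of two squares iff every prime p ≡ 3 (mod 4) appears to even power.
All primes ≡ 3 (mod 4) appear to even power.
Search a = 0, 1, 2, … for 4040 - a² a perfect square: first hit at a = 14: 4040 - 196 = 3844 = 62².
4040 = 14² + 62² = 196 + 3844 ✓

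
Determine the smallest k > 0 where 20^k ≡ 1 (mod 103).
102

103 is prime, so ord(20) divides φ(103) = 102.
Divisors of 102: 1, 2, 3, 6, 17, 34, 51, 102.
Repeated squaring: 20^1 ≡ 20, 20^2 ≡ 91, 20^4 ≡ 41, 20^8 ≡ 33, 20^16 ≡ 59, 20^32 ≡ 82, 20^64 ≡ 29 (mod 103).
Test 20^d mod 103 for each divisor d in increasing order:
20^1 ≡ 20
20^2 ≡ 91
20^3 = 20^2·20^1 ≡ 69
20^6 = 20^4·20^2 ≡ 23
20^17 = 20^16·20^1 ≡ 47
20^34 = 20^32·20^2 ≡ 46
20^51 = 20^32·20^16·20^2·20^1 ≡ 102
20^102 = 20^64·20^32·20^4·20^2 ≡ 1  ← first divisor giving 1
The order is 102.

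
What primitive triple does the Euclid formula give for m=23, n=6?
(493, 276, 565)

Euclid's formula: a = m² - n², b = 2mn, c = m² + n²
m = 23, n = 6
a = 23² - 6² = 529 - 36 = 493
b = 2 × 23 × 6 = 276
c = 23² + 6² = 529 + 36 = 565
Verification: 493² + 276² = 243049 + 76176 = 319225 = 565² ✓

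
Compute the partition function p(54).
386155

p(n) counts ways to write n as a sum of positive integers (order ignored).
Euler's pentagonal recurrence: p(k) = p(k-1) + p(k-2) - p(k-5) - p(k-7) + p(k-12) + p(k-15) - ... (offsets j(3j∓1)/2, signs ++--, p(0)=1, p(<0)=0).
DP table for k = 0..53: p(0)=1, p(1)=1, p(2)=2, p(3)=3, p(4)=5, p(5)=7, p(6)=11, p(7)=15, p(8)=22, p(9)=30, p(10)=42, p(11)=56, p(12)=77, p(13)=101, p(14)=135, p(15)=176, p(16)=231, p(17)=297, p(18)=385, p(19)=490, p(20)=627, p(21)=792, p(22)=1002, p(23)=1255, p(24)=1575, p(25)=1958, p(26)=2436, p(27)=3010, p(28)=3718, p(29)=4565, p(30)=5604, p(31)=6842, p(32)=8349, p(33)=10143, p(34)=12310, p(35)=14883, p(36)=17977, p(37)=21637, p(38)=26015, p(39)=31185, p(40)=37338, p(41)=44583, p(42)=53174, p(43)=63261, p(44)=75175, p(45)=89134, p(46)=105558, p(47)=124754, p(48)=147273, p(49)=173525, p(50)=204226, p(51)=239943, p(52)=281589, p(53)=329931.
Final step: p(54) = p(53) + p(52) - p(49) - p(47) + p(42) + p(39) - p(32) - p(28) + p(19) + p(14) - p(3)
= 329931 + 281589 - 173525 - 124754 + 53174 + 31185 - 8349 - 3718 + 490 + 135 - 3
= 386155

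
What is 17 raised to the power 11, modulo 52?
49

Repeated squaring. Binary of 11 = 1011.
17^1 ≡ 17 (mod 52); 17^2 ≡ 29 (mod 52); 17^4 ≡ 9 (mod 52); 17^8 ≡ 29 (mod 52)
17^11 = 17^1 × 17^2 × 17^8 ≡ 49 (mod 52)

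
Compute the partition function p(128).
4351078600

p(n) counts ways to write n as a sum of positive integers (order ignored).
Euler's pentagonal recurrence: p(k) = p(k-1) + p(k-2) - p(k-5) - p(k-7) + p(k-12) + p(k-15) - ... (offsets j(3j∓1)/2, signs ++--, p(0)=1, p(<0)=0).
DP table for k = 0..127: p(0)=1, p(1)=1, p(2)=2, p(3)=3, p(4)=5, p(5)=7, p(6)=11, p(7)=15, p(8)=22, p(9)=30, p(10)=42, p(11)=56, p(12)=77, p(13)=101, p(14)=135, p(15)=176, p(16)=231, p(17)=297, p(18)=385, p(19)=490, p(20)=627, p(21)=792, p(22)=1002, p(23)=1255, p(24)=1575, p(25)=1958, p(26)=2436, p(27)=3010, p(28)=3718, p(29)=4565, p(30)=5604, p(31)=6842, p(32)=8349, p(33)=10143, p(34)=12310, p(35)=14883, p(36)=17977, p(37)=21637, p(38)=26015, p(39)=31185, p(40)=37338, p(41)=44583, p(42)=53174, p(43)=63261, p(44)=75175, p(45)=89134, p(46)=105558, p(47)=124754, p(48)=147273, p(49)=173525, p(50)=204226, p(51)=239943, p(52)=281589, p(53)=329931, p(54)=386155, p(55)=451276, p(56)=526823, p(57)=614154, p(58)=715220, p(59)=831820, p(60)=966467, p(61)=1121505, p(62)=1300156, p(63)=1505499, p(64)=1741630, p(65)=2012558, p(66)=2323520, p(67)=2679689, p(68)=3087735, p(69)=3554345, p(70)=4087968, p(71)=4697205, p(72)=5392783, p(73)=6185689, p(74)=7089500, p(75)=8118264, p(76)=9289091, p(77)=10619863, p(78)=12132164, p(79)=13848650, p(80)=15796476, p(81)=18004327, p(82)=20506255, p(83)=23338469, p(84)=26543660, p(85)=30167357, p(86)=34262962, p(87)=38887673, p(88)=44108109, p(89)=49995925, p(90)=56634173, p(91)=64112359, p(92)=72533807, p(93)=82010177, p(94)=92669720, p(95)=104651419, p(96)=118114304, p(97)=133230930, p(98)=150198136, p(99)=169229875, p(100)=190569292, p(101)=214481126, p(102)=241265379, p(103)=271248950, p(104)=304801365, p(105)=342325709, p(106)=384276336, p(107)=431149389, p(108)=483502844, p(109)=541946240, p(110)=607163746, p(111)=679903203, p(112)=761002156, p(113)=851376628, p(114)=952050665, p(115)=1064144451, p(116)=1188908248, p(117)=1327710076, p(118)=1482074143, p(119)=1653668665, p(120)=1844349560, p(121)=2056148051, p(122)=2291320912, p(123)=2552338241, p(124)=2841940500, p(125)=3163127352, p(126)=3519222692, p(127)=3913864295.
Final step: p(128) = p(127) + p(126) - p(123) - p(121) + p(116) + p(113) - p(106) - p(102) + p(93) + p(88) - p(77) - p(71) + p(58) + p(51) - p(36) - p(28) + p(11) + p(2)
= 3913864295 + 3519222692 - 2552338241 - 2056148051 + 1188908248 + 851376628 - 384276336 - 241265379 + 82010177 + 44108109 - 10619863 - 4697205 + 715220 + 239943 - 17977 - 3718 + 56 + 2
= 4351078600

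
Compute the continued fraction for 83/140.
[0; 1, 1, 2, 5, 5]

Euclidean algorithm steps:
83 = 0 × 140 + 83
140 = 1 × 83 + 57
83 = 1 × 57 + 26
57 = 2 × 26 + 5
26 = 5 × 5 + 1
5 = 5 × 1 + 0
Continued fraction: [0; 1, 1, 2, 5, 5]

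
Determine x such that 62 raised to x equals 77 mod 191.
94

Baby-step giant-step with step n = ⌈√191⌉ = 14.
Baby steps 62^j mod 191 (j:value) for j=0..13: 0:1, 1:62, 2:24, 3:151, 4:3, 5:186, 6:72, 7:71, 8:9, 9:176, 10:25, 11:22, 12:27, 13:146.
Giant-step multiplier: 62^(-14) ≡ 62^(190-14) = 62^176 ≡ 163 (mod 191).
Giant steps γ_i = 77·163^i mod 191: γ_0=77, γ_1=136, γ_2=12, γ_3=46, γ_4=49, γ_5=156, γ_6=25 (in table at j=10).
x = i·n + j = 6·14 + 10 = 94.
Check: 62^94 ≡ 77 (mod 191).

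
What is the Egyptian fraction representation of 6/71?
1/12 + 1/852

Greedy algorithm:
6/71: ceiling(71/6) = 12, use 1/12
1/852: ceiling(852/1) = 852, use 1/852
Result: 6/71 = 1/12 + 1/852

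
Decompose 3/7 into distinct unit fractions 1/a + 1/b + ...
1/3 + 1/11 + 1/231

Greedy algorithm:
3/7: ceiling(7/3) = 3, use 1/3
2/21: ceiling(21/2) = 11, use 1/11
1/231: ceiling(231/1) = 231, use 1/231
Result: 3/7 = 1/3 + 1/11 + 1/231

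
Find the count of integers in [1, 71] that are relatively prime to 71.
70

71 = 71
φ(n) = n × ∏(1 - 1/p) for each prime p dividing n
φ(71) = 71 × (1 - 1/71) = 70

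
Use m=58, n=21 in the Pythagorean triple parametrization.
(2923, 2436, 3805)

Euclid's formula: a = m² - n², b = 2mn, c = m² + n²
m = 58, n = 21
a = 58² - 21² = 3364 - 441 = 2923
b = 2 × 58 × 21 = 2436
c = 58² + 21² = 3364 + 441 = 3805
Verification: 2923² + 2436² = 8543929 + 5934096 = 14478025 = 3805² ✓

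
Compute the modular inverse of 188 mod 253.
144

gcd(188, 253) = 1, so the inverse exists.
Extended Euclidean algorithm on (253, 188):
253 = 1 × 188 + 65  ⟹  65 = (1)·253 + (-1)·188
188 = 2 × 65 + 58  ⟹  58 = (-2)·253 + (3)·188
65 = 1 × 58 + 7  ⟹  7 = (3)·253 + (-4)·188
58 = 8 × 7 + 2  ⟹  2 = (-26)·253 + (35)·188
7 = 3 × 2 + 1  ⟹  1 = (81)·253 + (-109)·188
So (-109)·188 ≡ 1 (mod 253), i.e. 188^(-1) ≡ -109 ≡ 144 (mod 253).
Check: 188 × 144 = 27072 ≡ 1 (mod 253)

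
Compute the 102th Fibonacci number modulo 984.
368

Matrix identity: Q^n = [[F_(n+1), F_n], [F_n, F_(n-1)]] with Q = [[1,1],[1,0]].
n = 102 = 1100110₂. Square-and-multiply, entries mod 984:
Q^1 = [[1,1],[1,0]]
Q^3 = (Q^1)²·Q = [[3,2],[2,1]]
Q^6 = (Q^3)² = [[13,8],[8,5]]
Q^12 = (Q^6)² = [[233,144],[144,89]]
Q^25 = (Q^12)²·Q = [[361,241],[241,120]]
Q^51 = (Q^25)²·Q = [[267,458],[458,793]]
Q^102 = (Q^51)² = [[613,368],[368,245]]
F_102 mod 984 = Q^102[0][1] = 368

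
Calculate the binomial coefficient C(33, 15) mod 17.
16

Using Lucas' theorem:
Write n=33 and k=15 in base 17:
n in base 17: [1, 16]
k in base 17: [0, 15]
C(33,15) mod 17 = ∏ C(n_i, k_i) mod 17
Digit binomials (mod 17): C(1,0) = 1; C(16,15) = 16
Product: 1 × 16 = 16 ≡ 16 (mod 17)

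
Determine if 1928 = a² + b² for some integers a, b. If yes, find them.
22² + 38² (a=22, b=38)

Factorization: 1928 = 2^3 × 241
By Fermat: n is sum of two squares iff every prime p ≡ 3 (mod 4) appears to even power.
All primes ≡ 3 (mod 4) appear to even power.
Search a = 0, 1, 2, … for 1928 - a² a perfect square: first hit at a = 22: 1928 - 484 = 1444 = 38².
1928 = 22² + 38² = 484 + 1444 ✓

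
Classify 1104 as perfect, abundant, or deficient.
abundant

Proper divisors of 1104: sum = 1 + 2 + 3 + 4 + 6 + 8 + 12 + 16 + ... + 184 + 276 + 368 + 552 (19 divisors) = 1872
Since 1872 > 1104, 1104 is abundant.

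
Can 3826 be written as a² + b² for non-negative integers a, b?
35² + 51² (a=35, b=51)

Factorization: 3826 = 2 × 1913
By Fermat: n is sum of two squares iff every prime p ≡ 3 (mod 4) appears to even power.
All primes ≡ 3 (mod 4) appear to even power.
Search a = 0, 1, 2, … for 3826 - a² a perfect square: first hit at a = 35: 3826 - 1225 = 2601 = 51².
3826 = 35² + 51² = 1225 + 2601 ✓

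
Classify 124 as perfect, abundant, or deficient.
deficient

Proper divisors of 124: sum = 1 + 2 + 4 + 31 + 62 = 100
Since 100 < 124, 124 is deficient.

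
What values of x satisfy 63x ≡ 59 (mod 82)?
x ≡ 53 (mod 82)

gcd(63, 82) = 1, which divides 59, so solutions exist.
Find 63^(-1) mod 82 by the extended Euclidean algorithm:
82 = 1 × 63 + 19  ⟹  19 = (1)·82 + (-1)·63
63 = 3 × 19 + 6  ⟹  6 = (-3)·82 + (4)·63
19 = 3 × 6 + 1  ⟹  1 = (10)·82 + (-13)·63
So (-13)·63 ≡ 1 (mod 82), i.e. 63^(-1) ≡ -13 ≡ 69 (mod 82).
x ≡ 69 × 59 = 4071 ≡ 53 (mod 82).
Check: 63 × 53 = 3339 ≡ 59 (mod 82).
Unique solution: x ≡ 53 (mod 82)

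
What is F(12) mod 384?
144

Matrix identity: Q^n = [[F_(n+1), F_n], [F_n, F_(n-1)]] with Q = [[1,1],[1,0]].
n = 12 = 1100₂. Square-and-multiply, entries mod 384:
Q^1 = [[1,1],[1,0]]
Q^3 = (Q^1)²·Q = [[3,2],[2,1]]
Q^6 = (Q^3)² = [[13,8],[8,5]]
Q^12 = (Q^6)² = [[233,144],[144,89]]
F_12 mod 384 = Q^12[0][1] = 144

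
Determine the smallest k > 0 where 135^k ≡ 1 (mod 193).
192

193 is prime, so ord(135) divides φ(193) = 192.
Divisors of 192: 1, 2, 3, 4, 6, 8, 12, 16, 24, 32, 48, 64, 96, 192.
Repeated squaring: 135^1 ≡ 135, 135^2 ≡ 83, 135^4 ≡ 134, 135^8 ≡ 7, 135^16 ≡ 49, 135^32 ≡ 85, 135^64 ≡ 84, 135^128 ≡ 108 (mod 193).
Test 135^d mod 193 for each divisor d in increasing order:
135^1 ≡ 135
135^2 ≡ 83
135^3 = 135^2·135^1 ≡ 11
135^4 ≡ 134
135^6 = 135^4·135^2 ≡ 121
135^8 ≡ 7
135^12 = 135^8·135^4 ≡ 166
135^16 ≡ 49
135^24 = 135^16·135^8 ≡ 150
135^32 ≡ 85
135^48 = 135^32·135^16 ≡ 112
135^64 ≡ 84
135^96 = 135^64·135^32 ≡ 192
135^192 = 135^128·135^64 ≡ 1  ← first divisor giving 1
The order is 192.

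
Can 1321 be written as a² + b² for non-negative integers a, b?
5² + 36² (a=5, b=36)

Factorization: 1321 = 1321
By Fermat: n is sum of two squares iff every prime p ≡ 3 (mod 4) appears to even power.
All primes ≡ 3 (mod 4) appear to even power.
Search a = 0, 1, 2, … for 1321 - a² a perfect square: first hit at a = 5: 1321 - 25 = 1296 = 36².
1321 = 5² + 36² = 25 + 1296 ✓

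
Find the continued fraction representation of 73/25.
[2; 1, 11, 2]

Euclidean algorithm steps:
73 = 2 × 25 + 23
25 = 1 × 23 + 2
23 = 11 × 2 + 1
2 = 2 × 1 + 0
Continued fraction: [2; 1, 11, 2]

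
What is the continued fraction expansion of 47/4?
[11; 1, 3]

Euclidean algorithm steps:
47 = 11 × 4 + 3
4 = 1 × 3 + 1
3 = 3 × 1 + 0
Continued fraction: [11; 1, 3]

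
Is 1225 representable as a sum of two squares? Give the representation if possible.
0² + 35² (a=0, b=35)

Factorization: 1225 = 5^2 × 7^2
By Fermat: n is sum of two squares iff every prime p ≡ 3 (mod 4) appears to even power.
All primes ≡ 3 (mod 4) appear to even power.
Search a = 0, 1, 2, … for 1225 - a² a perfect square: first hit at a = 0: 1225 - 0 = 1225 = 35².
1225 = 0² + 35² = 0 + 1225 ✓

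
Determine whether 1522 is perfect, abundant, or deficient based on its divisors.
deficient

Proper divisors of 1522: sum = 1 + 2 + 761 = 764
Since 764 < 1522, 1522 is deficient.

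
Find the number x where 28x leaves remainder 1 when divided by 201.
79

gcd(28, 201) = 1, so the inverse exists.
Extended Euclidean algorithm on (201, 28):
201 = 7 × 28 + 5  ⟹  5 = (1)·201 + (-7)·28
28 = 5 × 5 + 3  ⟹  3 = (-5)·201 + (36)·28
5 = 1 × 3 + 2  ⟹  2 = (6)·201 + (-43)·28
3 = 1 × 2 + 1  ⟹  1 = (-11)·201 + (79)·28
So (79)·28 ≡ 1 (mod 201), i.e. 28^(-1) ≡ 79 (mod 201).
Check: 28 × 79 = 2212 ≡ 1 (mod 201)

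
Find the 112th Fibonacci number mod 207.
159

Matrix identity: Q^n = [[F_(n+1), F_n], [F_n, F_(n-1)]] with Q = [[1,1],[1,0]].
n = 112 = 1110000₂. Square-and-multiply, entries mod 207:
Q^1 = [[1,1],[1,0]]
Q^3 = (Q^1)²·Q = [[3,2],[2,1]]
Q^7 = (Q^3)²·Q = [[21,13],[13,8]]
Q^14 = (Q^7)² = [[196,170],[170,26]]
Q^28 = (Q^14)² = [[41,66],[66,182]]
Q^56 = (Q^28)² = [[34,21],[21,13]]
Q^112 = (Q^56)² = [[148,159],[159,196]]
F_112 mod 207 = Q^112[0][1] = 159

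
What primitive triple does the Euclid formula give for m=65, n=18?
(3901, 2340, 4549)

Euclid's formula: a = m² - n², b = 2mn, c = m² + n²
m = 65, n = 18
a = 65² - 18² = 4225 - 324 = 3901
b = 2 × 65 × 18 = 2340
c = 65² + 18² = 4225 + 324 = 4549
Verification: 3901² + 2340² = 15217801 + 5475600 = 20693401 = 4549² ✓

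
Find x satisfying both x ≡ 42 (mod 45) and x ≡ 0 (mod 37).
222

Using Chinese Remainder Theorem:
M = 45 × 37 = 1665
M1 = 37, M2 = 45
y1 = 37^(-1) mod 45 = 28
y2 = 45^(-1) mod 37 = 14
x = (42×37×28 + 0×45×14) mod 1665 = 222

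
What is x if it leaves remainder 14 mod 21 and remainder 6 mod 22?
182

Using Chinese Remainder Theorem:
M = 21 × 22 = 462
M1 = 22, M2 = 21
y1 = 22^(-1) mod 21 = 1
y2 = 21^(-1) mod 22 = 21
x = (14×22×1 + 6×21×21) mod 462 = 182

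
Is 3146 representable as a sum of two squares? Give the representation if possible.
11² + 55² (a=11, b=55)

Factorization: 3146 = 2 × 11^2 × 13
By Fermat: n is sum of two squares iff every prime p ≡ 3 (mod 4) appears to even power.
All primes ≡ 3 (mod 4) appear to even power.
Search a = 0, 1, 2, … for 3146 - a² a perfect square: first hit at a = 11: 3146 - 121 = 3025 = 55².
3146 = 11² + 55² = 121 + 3025 ✓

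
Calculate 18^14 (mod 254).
230

Repeated squaring. Binary of 14 = 1110.
18^1 ≡ 18 (mod 254); 18^2 ≡ 70 (mod 254); 18^4 ≡ 74 (mod 254); 18^8 ≡ 142 (mod 254)
18^14 = 18^2 × 18^4 × 18^8 ≡ 230 (mod 254)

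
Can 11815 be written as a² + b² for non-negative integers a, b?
Not possible

Factorization: 11815 = 5 × 17 × 139
By Fermat: n is sum of two squares iff every prime p ≡ 3 (mod 4) appears to even power.
Prime(s) ≡ 3 (mod 4) with odd exponent: [(139, 1)]
Therefore 11815 cannot be expressed as a² + b².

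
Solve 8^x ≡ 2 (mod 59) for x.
39

Baby-step giant-step with step n = ⌈√59⌉ = 8.
Baby steps 8^j mod 59 (j:value) for j=0..7: 0:1, 1:8, 2:5, 3:40, 4:25, 5:23, 6:7, 7:56.
Giant-step multiplier: 8^(-8) ≡ 8^(58-8) = 8^50 ≡ 27 (mod 59).
Giant steps γ_i = 2·27^i mod 59: γ_0=2, γ_1=54, γ_2=42, γ_3=13, γ_4=56 (in table at j=7).
x = i·n + j = 4·8 + 7 = 39.
Check: 8^39 ≡ 2 (mod 59).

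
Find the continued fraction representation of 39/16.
[2; 2, 3, 2]

Euclidean algorithm steps:
39 = 2 × 16 + 7
16 = 2 × 7 + 2
7 = 3 × 2 + 1
2 = 2 × 1 + 0
Continued fraction: [2; 2, 3, 2]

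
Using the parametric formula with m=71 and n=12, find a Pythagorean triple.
(4897, 1704, 5185)

Euclid's formula: a = m² - n², b = 2mn, c = m² + n²
m = 71, n = 12
a = 71² - 12² = 5041 - 144 = 4897
b = 2 × 71 × 12 = 1704
c = 71² + 12² = 5041 + 144 = 5185
Verification: 4897² + 1704² = 23980609 + 2903616 = 26884225 = 5185² ✓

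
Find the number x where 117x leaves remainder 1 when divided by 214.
75

gcd(117, 214) = 1, so the inverse exists.
Extended Euclidean algorithm on (214, 117):
214 = 1 × 117 + 97  ⟹  97 = (1)·214 + (-1)·117
117 = 1 × 97 + 20  ⟹  20 = (-1)·214 + (2)·117
97 = 4 × 20 + 17  ⟹  17 = (5)·214 + (-9)·117
20 = 1 × 17 + 3  ⟹  3 = (-6)·214 + (11)·117
17 = 5 × 3 + 2  ⟹  2 = (35)·214 + (-64)·117
3 = 1 × 2 + 1  ⟹  1 = (-41)·214 + (75)·117
So (75)·117 ≡ 1 (mod 214), i.e. 117^(-1) ≡ 75 (mod 214).
Check: 117 × 75 = 8775 ≡ 1 (mod 214)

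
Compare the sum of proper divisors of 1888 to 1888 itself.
abundant

Proper divisors of 1888: sum = 1 + 2 + 4 + 8 + 16 + 32 + 59 + 118 + 236 + 472 + 944 = 1892
Since 1892 > 1888, 1888 is abundant.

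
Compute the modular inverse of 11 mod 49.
9

gcd(11, 49) = 1, so the inverse exists.
Extended Euclidean algorithm on (49, 11):
49 = 4 × 11 + 5  ⟹  5 = (1)·49 + (-4)·11
11 = 2 × 5 + 1  ⟹  1 = (-2)·49 + (9)·11
So (9)·11 ≡ 1 (mod 49), i.e. 11^(-1) ≡ 9 (mod 49).
Check: 11 × 9 = 99 ≡ 1 (mod 49)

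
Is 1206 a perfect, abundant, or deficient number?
abundant

Proper divisors of 1206: sum = 1 + 2 + 3 + 6 + 9 + 18 + 67 + 134 + 201 + 402 + 603 = 1446
Since 1446 > 1206, 1206 is abundant.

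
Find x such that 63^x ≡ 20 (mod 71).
10

Baby-step giant-step with step n = ⌈√71⌉ = 9.
Baby steps 63^j mod 71 (j:value) for j=0..8: 0:1, 1:63, 2:64, 3:56, 4:49, 5:34, 6:12, 7:46, 8:58.
Giant-step multiplier: 63^(-9) ≡ 63^(70-9) = 63^61 ≡ 28 (mod 71).
Giant steps γ_i = 20·28^i mod 71: γ_0=20, γ_1=63 (in table at j=1).
x = i·n + j = 1·9 + 1 = 10.
Check: 63^10 ≡ 20 (mod 71).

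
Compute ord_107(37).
53

107 is prime, so ord(37) divides φ(107) = 106.
Divisors of 106: 1, 2, 53, 106.
Repeated squaring: 37^1 ≡ 37, 37^2 ≡ 85, 37^4 ≡ 56, 37^8 ≡ 33, 37^16 ≡ 19, 37^32 ≡ 40, 37^64 ≡ 102 (mod 107).
Test 37^d mod 107 for each divisor d in increasing order:
37^1 ≡ 37
37^2 ≡ 85
37^53 = 37^32·37^16·37^4·37^1 ≡ 1  ← first divisor giving 1
The order is 53.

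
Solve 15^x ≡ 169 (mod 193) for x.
114

Baby-step giant-step with step n = ⌈√193⌉ = 14.
Baby steps 15^j mod 193 (j:value) for j=0..13: 0:1, 1:15, 2:32, 3:94, 4:59, 5:113, 6:151, 7:142, 8:7, 9:105, 10:31, 11:79, 12:27, 13:19.
Giant-step multiplier: 15^(-14) ≡ 15^(192-14) = 15^178 ≡ 107 (mod 193).
Giant steps γ_i = 169·107^i mod 193: γ_0=169, γ_1=134, γ_2=56, γ_3=9, γ_4=191, γ_5=172, γ_6=69, γ_7=49, γ_8=32 (in table at j=2).
x = i·n + j = 8·14 + 2 = 114.
Check: 15^114 ≡ 169 (mod 193).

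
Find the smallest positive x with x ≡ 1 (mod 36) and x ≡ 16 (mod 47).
721

Using Chinese Remainder Theorem:
M = 36 × 47 = 1692
M1 = 47, M2 = 36
y1 = 47^(-1) mod 36 = 23
y2 = 36^(-1) mod 47 = 17
x = (1×47×23 + 16×36×17) mod 1692 = 721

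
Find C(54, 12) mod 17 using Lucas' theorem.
0

Using Lucas' theorem:
Write n=54 and k=12 in base 17:
n in base 17: [3, 3]
k in base 17: [0, 12]
C(54,12) mod 17 = ∏ C(n_i, k_i) mod 17
Digit binomials (mod 17): C(3,0) = 1; C(3,12) = 0 (k_i > n_i)
Product: 1 × 0 = 0 ≡ 0 (mod 17)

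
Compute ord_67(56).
33

67 is prime, so ord(56) divides φ(67) = 66.
Divisors of 66: 1, 2, 3, 6, 11, 22, 33, 66.
Repeated squaring: 56^1 ≡ 56, 56^2 ≡ 54, 56^4 ≡ 35, 56^8 ≡ 19, 56^16 ≡ 26, 56^32 ≡ 6, 56^64 ≡ 36 (mod 67).
Test 56^d mod 67 for each divisor d in increasing order:
56^1 ≡ 56
56^2 ≡ 54
56^3 = 56^2·56^1 ≡ 9
56^6 = 56^4·56^2 ≡ 14
56^11 = 56^8·56^2·56^1 ≡ 37
56^22 = 56^16·56^4·56^2 ≡ 29
56^33 = 56^32·56^1 ≡ 1  ← first divisor giving 1
The order is 33.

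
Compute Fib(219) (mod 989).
343

Matrix identity: Q^n = [[F_(n+1), F_n], [F_n, F_(n-1)]] with Q = [[1,1],[1,0]].
n = 219 = 11011011₂. Square-and-multiply, entries mod 989:
Q^1 = [[1,1],[1,0]]
Q^3 = (Q^1)²·Q = [[3,2],[2,1]]
Q^6 = (Q^3)² = [[13,8],[8,5]]
Q^13 = (Q^6)²·Q = [[377,233],[233,144]]
Q^27 = (Q^13)²·Q = [[342,596],[596,735]]
Q^54 = (Q^27)² = [[427,31],[31,396]]
Q^109 = (Q^54)²·Q = [[124,325],[325,788]]
Q^219 = (Q^109)²·Q = [[43,343],[343,689]]
F_219 mod 989 = Q^219[0][1] = 343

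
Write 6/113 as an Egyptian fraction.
1/19 + 1/2147

Greedy algorithm:
6/113: ceiling(113/6) = 19, use 1/19
1/2147: ceiling(2147/1) = 2147, use 1/2147
Result: 6/113 = 1/19 + 1/2147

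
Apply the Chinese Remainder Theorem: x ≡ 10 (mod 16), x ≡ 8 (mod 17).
42

Using Chinese Remainder Theorem:
M = 16 × 17 = 272
M1 = 17, M2 = 16
y1 = 17^(-1) mod 16 = 1
y2 = 16^(-1) mod 17 = 16
x = (10×17×1 + 8×16×16) mod 272 = 42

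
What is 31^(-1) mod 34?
11

gcd(31, 34) = 1, so the inverse exists.
Extended Euclidean algorithm on (34, 31):
34 = 1 × 31 + 3  ⟹  3 = (1)·34 + (-1)·31
31 = 10 × 3 + 1  ⟹  1 = (-10)·34 + (11)·31
So (11)·31 ≡ 1 (mod 34), i.e. 31^(-1) ≡ 11 (mod 34).
Check: 31 × 11 = 341 ≡ 1 (mod 34)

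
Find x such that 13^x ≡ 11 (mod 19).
6

Baby-step giant-step with step n = ⌈√19⌉ = 5.
Baby steps 13^j mod 19 (j:value) for j=0..4: 0:1, 1:13, 2:17, 3:12, 4:4.
Giant-step multiplier: 13^(-5) ≡ 13^(18-5) = 13^13 ≡ 15 (mod 19).
Giant steps γ_i = 11·15^i mod 19: γ_0=11, γ_1=13 (in table at j=1).
x = i·n + j = 1·5 + 1 = 6.
Check: 13^6 ≡ 11 (mod 19).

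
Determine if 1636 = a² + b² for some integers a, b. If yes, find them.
6² + 40² (a=6, b=40)

Factorization: 1636 = 2^2 × 409
By Fermat: n is sum of two squares iff every prime p ≡ 3 (mod 4) appears to even power.
All primes ≡ 3 (mod 4) appear to even power.
Search a = 0, 1, 2, … for 1636 - a² a perfect square: first hit at a = 6: 1636 - 36 = 1600 = 40².
1636 = 6² + 40² = 36 + 1600 ✓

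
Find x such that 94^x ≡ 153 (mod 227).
5

Baby-step giant-step with step n = ⌈√227⌉ = 16.
Baby steps 94^j mod 227 (j:value) for j=0..15: 0:1, 1:94, 2:210, 3:218, 4:62, 5:153, 6:81, 7:123, 8:212, 9:179, 10:28, 11:135, 12:205, 13:202, 14:147, 15:198.
h = 153 is already in the table at j=5, so x = 5.
Check: 94^5 ≡ 153 (mod 227).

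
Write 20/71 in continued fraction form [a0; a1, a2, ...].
[0; 3, 1, 1, 4, 2]

Euclidean algorithm steps:
20 = 0 × 71 + 20
71 = 3 × 20 + 11
20 = 1 × 11 + 9
11 = 1 × 9 + 2
9 = 4 × 2 + 1
2 = 2 × 1 + 0
Continued fraction: [0; 3, 1, 1, 4, 2]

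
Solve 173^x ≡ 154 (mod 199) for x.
175

Baby-step giant-step with step n = ⌈√199⌉ = 15.
Baby steps 173^j mod 199 (j:value) for j=0..14: 0:1, 1:173, 2:79, 3:135, 4:72, 5:118, 6:116, 7:168, 8:10, 9:138, 10:193, 11:156, 12:123, 13:185, 14:165.
Giant-step multiplier: 173^(-15) ≡ 173^(198-15) = 173^183 ≡ 147 (mod 199).
Giant steps γ_i = 154·147^i mod 199: γ_0=154, γ_1=151, γ_2=108, γ_3=155, γ_4=99, γ_5=26, γ_6=41, γ_7=57, γ_8=21, γ_9=102, γ_10=69, γ_11=193 (in table at j=10).
x = i·n + j = 11·15 + 10 = 175.
Check: 173^175 ≡ 154 (mod 199).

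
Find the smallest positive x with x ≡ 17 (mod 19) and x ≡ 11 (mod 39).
245

Using Chinese Remainder Theorem:
M = 19 × 39 = 741
M1 = 39, M2 = 19
y1 = 39^(-1) mod 19 = 1
y2 = 19^(-1) mod 39 = 37
x = (17×39×1 + 11×19×37) mod 741 = 245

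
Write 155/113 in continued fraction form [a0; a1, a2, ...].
[1; 2, 1, 2, 4, 3]

Euclidean algorithm steps:
155 = 1 × 113 + 42
113 = 2 × 42 + 29
42 = 1 × 29 + 13
29 = 2 × 13 + 3
13 = 4 × 3 + 1
3 = 3 × 1 + 0
Continued fraction: [1; 2, 1, 2, 4, 3]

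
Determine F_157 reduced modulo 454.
179

Matrix identity: Q^n = [[F_(n+1), F_n], [F_n, F_(n-1)]] with Q = [[1,1],[1,0]].
n = 157 = 10011101₂. Square-and-multiply, entries mod 454:
Q^1 = [[1,1],[1,0]]
Q^2 = (Q^1)² = [[2,1],[1,1]]
Q^4 = (Q^2)² = [[5,3],[3,2]]
Q^9 = (Q^4)²·Q = [[55,34],[34,21]]
Q^19 = (Q^9)²·Q = [[409,95],[95,314]]
Q^39 = (Q^19)²·Q = [[285,154],[154,131]]
Q^78 = (Q^39)² = [[67,50],[50,17]]
Q^157 = (Q^78)²·Q = [[293,179],[179,114]]
F_157 mod 454 = Q^157[0][1] = 179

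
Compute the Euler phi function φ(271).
270

271 = 271
φ(n) = n × ∏(1 - 1/p) for each prime p dividing n
φ(271) = 271 × (1 - 1/271) = 270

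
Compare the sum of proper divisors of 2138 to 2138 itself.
deficient

Proper divisors of 2138: sum = 1 + 2 + 1069 = 1072
Since 1072 < 2138, 2138 is deficient.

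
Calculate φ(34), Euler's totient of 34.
16

34 = 2 × 17
φ(n) = n × ∏(1 - 1/p) for each prime p dividing n
φ(34) = 34 × (1 - 1/2) × (1 - 1/17) = 16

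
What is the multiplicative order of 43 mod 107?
106

107 is prime, so ord(43) divides φ(107) = 106.
Divisors of 106: 1, 2, 53, 106.
Repeated squaring: 43^1 ≡ 43, 43^2 ≡ 30, 43^4 ≡ 44, 43^8 ≡ 10, 43^16 ≡ 100, 43^32 ≡ 49, 43^64 ≡ 47 (mod 107).
Test 43^d mod 107 for each divisor d in increasing order:
43^1 ≡ 43
43^2 ≡ 30
43^53 = 43^32·43^16·43^4·43^1 ≡ 106
43^106 = 43^64·43^32·43^8·43^2 ≡ 1  ← first divisor giving 1
The order is 106.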